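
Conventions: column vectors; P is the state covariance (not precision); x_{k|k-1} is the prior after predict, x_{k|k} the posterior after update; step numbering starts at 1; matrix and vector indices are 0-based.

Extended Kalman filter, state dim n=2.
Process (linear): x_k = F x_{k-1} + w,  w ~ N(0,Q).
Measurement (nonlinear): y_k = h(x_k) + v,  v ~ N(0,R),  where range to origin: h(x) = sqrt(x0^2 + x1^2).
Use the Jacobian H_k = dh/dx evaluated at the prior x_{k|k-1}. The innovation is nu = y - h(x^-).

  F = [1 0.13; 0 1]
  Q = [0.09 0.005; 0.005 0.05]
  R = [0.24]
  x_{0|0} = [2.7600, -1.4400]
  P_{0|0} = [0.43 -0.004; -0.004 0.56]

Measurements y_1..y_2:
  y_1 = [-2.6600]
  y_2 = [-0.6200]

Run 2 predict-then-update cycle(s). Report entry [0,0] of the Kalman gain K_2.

K[0,0] = -0.5184

step 1: x^-=[2.5728, -1.4400]  P^-=[0.5284 0.0738; 0.0738 0.6100]  H_jac=[0.8726 -0.4884]  S=[0.7250]  K=[0.5863; -0.3221]  nu=[-5.6084]  x^+=[-0.7155, 0.3666]  P^+=[0.2792 0.2107; 0.2107 0.5348]
step 2: x^-=[-0.6678, 0.3666]  P^-=[0.4330 0.2852; 0.2852 0.5848]  H_jac=[-0.8766 0.4812]  S=[0.4675]  K=[-0.5184; 0.0670]  nu=[-1.3818]  x^+=[0.0485, 0.2740]  P^+=[0.3074 0.3015; 0.3015 0.5827]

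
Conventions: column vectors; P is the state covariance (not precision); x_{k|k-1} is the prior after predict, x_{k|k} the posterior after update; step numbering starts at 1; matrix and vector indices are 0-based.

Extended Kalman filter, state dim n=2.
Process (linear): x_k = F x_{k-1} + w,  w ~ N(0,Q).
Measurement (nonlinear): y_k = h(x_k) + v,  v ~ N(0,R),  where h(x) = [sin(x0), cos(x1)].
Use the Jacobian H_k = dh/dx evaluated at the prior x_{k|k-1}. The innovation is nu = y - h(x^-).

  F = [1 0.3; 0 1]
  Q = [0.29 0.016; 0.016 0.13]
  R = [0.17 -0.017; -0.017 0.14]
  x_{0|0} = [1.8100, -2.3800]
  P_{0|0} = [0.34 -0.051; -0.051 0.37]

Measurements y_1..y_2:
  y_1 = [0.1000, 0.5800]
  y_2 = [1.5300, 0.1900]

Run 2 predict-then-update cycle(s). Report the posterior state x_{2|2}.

step 1: x^-=[1.0960, -2.3800]  P^-=[0.6327 0.0760; 0.0760 0.5000]  H_jac=[0.4572 0.0000; 0.0000 0.6901]  S=[0.3022 0.0070; 0.0070 0.3781]  K=[0.9542 0.1211; 0.0939 0.9108]  nu=[-0.7894, 1.3037]  x^+=[0.5006, -1.2667]  P^+=[0.3503 0.0011; 0.0011 0.1825]
step 2: x^-=[0.1206, -1.2667]  P^-=[0.6574 0.0718; 0.0718 0.3125]  H_jac=[0.9927 0.0000; 0.0000 0.9541]  S=[0.8179 0.0510; 0.0510 0.4245]  K=[0.7938 0.0660; 0.0437 0.6971]  nu=[1.4097, -0.1094]  x^+=[1.2324, -1.2814]  P^+=[0.1348 -0.0045; -0.0045 0.1015]

x_post = [1.2324, -1.2814]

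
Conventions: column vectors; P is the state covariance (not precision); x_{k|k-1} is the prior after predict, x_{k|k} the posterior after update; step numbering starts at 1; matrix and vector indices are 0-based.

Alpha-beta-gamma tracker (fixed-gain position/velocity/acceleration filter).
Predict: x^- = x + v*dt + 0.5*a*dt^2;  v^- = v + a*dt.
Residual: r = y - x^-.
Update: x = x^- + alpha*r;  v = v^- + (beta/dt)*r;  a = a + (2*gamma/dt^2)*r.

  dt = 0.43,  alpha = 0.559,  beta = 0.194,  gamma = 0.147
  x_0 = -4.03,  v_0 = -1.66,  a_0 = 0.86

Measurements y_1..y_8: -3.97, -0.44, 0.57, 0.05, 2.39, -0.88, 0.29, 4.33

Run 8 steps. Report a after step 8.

step 1: x_pred=-4.6643  r=0.6943  x^+=-4.2762  v^+=-0.9770  a^+=1.9640
step 2: x_pred=-4.5147  r=4.0747  x^+=-2.2369  v^+=1.7059  a^+=8.4429
step 3: x_pred=-0.7229  r=1.2929  x^+=-0.0002  v^+=5.9197  a^+=10.4987
step 4: x_pred=3.5159  r=-3.4659  x^+=1.5785  v^+=8.8704  a^+=4.9877
step 5: x_pred=5.8538  r=-3.4638  x^+=3.9176  v^+=9.4523  a^+=-0.5200
step 6: x_pred=7.9340  r=-8.8140  x^+=3.0070  v^+=5.2522  a^+=-14.5347
step 7: x_pred=3.9217  r=-3.6317  x^+=1.8916  v^+=-2.6362  a^+=-20.3092
step 8: x_pred=-1.1196  r=5.4496  x^+=1.9267  v^+=-8.9105  a^+=-11.6441

a_post = -11.6441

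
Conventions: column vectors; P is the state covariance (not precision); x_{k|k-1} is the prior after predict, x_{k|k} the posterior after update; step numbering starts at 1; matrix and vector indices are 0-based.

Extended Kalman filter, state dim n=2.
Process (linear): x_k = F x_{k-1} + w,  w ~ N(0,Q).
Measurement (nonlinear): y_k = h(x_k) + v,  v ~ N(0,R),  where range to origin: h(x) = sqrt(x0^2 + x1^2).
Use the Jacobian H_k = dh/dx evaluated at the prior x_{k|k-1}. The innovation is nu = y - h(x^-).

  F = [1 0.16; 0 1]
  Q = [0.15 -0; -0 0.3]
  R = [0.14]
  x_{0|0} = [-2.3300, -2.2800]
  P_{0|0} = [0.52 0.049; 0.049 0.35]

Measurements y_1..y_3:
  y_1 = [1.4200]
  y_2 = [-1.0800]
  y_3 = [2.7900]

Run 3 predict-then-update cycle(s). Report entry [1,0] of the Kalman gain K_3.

step 1: x^-=[-2.6948, -2.2800]  P^-=[0.6946 0.1050; 0.1050 0.6500]  H_jac=[-0.7634 -0.6459]  S=[0.9196]  K=[-0.6504; -0.5437]  nu=[-2.1099]  x^+=[-1.3224, -1.1328]  P^+=[0.3056 -0.2202; -0.2202 0.3781]
step 2: x^-=[-1.5037, -1.1328]  P^-=[0.3948 -0.1597; -0.1597 0.6781]  H_jac=[-0.7987 -0.6017]  S=[0.4839]  K=[-0.4531; -0.5796]  nu=[-2.9626]  x^+=[-0.1613, 0.5845]  P^+=[0.2955 -0.2868; -0.2868 0.5156]
step 3: x^-=[-0.0678, 0.5845]  P^-=[0.3669 -0.2043; -0.2043 0.8156]  H_jac=[-0.1152 0.9933]  S=[0.9964]  K=[-0.2461; 0.8367]  nu=[2.2016]  x^+=[-0.6097, 2.4266]  P^+=[0.3065 0.0009; 0.0009 0.1180]

K[1,0] = 0.8367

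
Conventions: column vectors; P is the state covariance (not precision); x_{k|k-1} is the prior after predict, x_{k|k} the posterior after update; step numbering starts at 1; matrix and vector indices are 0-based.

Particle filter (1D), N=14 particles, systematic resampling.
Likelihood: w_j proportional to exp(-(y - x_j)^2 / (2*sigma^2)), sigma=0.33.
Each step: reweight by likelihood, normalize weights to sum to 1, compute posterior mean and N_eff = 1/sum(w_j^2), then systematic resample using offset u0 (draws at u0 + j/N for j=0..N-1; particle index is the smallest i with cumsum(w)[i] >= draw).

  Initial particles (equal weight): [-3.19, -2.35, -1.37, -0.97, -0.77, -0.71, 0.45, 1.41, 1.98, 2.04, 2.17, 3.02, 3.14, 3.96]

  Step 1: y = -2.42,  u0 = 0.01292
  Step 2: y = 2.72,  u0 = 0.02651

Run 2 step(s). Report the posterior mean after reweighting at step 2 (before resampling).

post_mean = -2.3500

step 1: w=[0.0626, 0.9313, 0.0060, 0.0001, 0.0000, 0.0000, 0.0000, 0.0000, 0.0000, 0.0000, 0.0000, 0.0000, 0.0000, 0.0000]  mean=-2.3966  Neff=1.1478  idx=[0, 1, 1, 1, 1, 1, 1, 1, 1, 1, 1, 1, 1, 1]
step 2: w=[0.0000, 0.0769, 0.0769, 0.0769, 0.0769, 0.0769, 0.0769, 0.0769, 0.0769, 0.0769, 0.0769, 0.0769, 0.0769, 0.0769]  mean=-2.3500  Neff=13.0000  idx=[1, 2, 3, 4, 5, 5, 6, 7, 8, 9, 10, 11, 12, 13]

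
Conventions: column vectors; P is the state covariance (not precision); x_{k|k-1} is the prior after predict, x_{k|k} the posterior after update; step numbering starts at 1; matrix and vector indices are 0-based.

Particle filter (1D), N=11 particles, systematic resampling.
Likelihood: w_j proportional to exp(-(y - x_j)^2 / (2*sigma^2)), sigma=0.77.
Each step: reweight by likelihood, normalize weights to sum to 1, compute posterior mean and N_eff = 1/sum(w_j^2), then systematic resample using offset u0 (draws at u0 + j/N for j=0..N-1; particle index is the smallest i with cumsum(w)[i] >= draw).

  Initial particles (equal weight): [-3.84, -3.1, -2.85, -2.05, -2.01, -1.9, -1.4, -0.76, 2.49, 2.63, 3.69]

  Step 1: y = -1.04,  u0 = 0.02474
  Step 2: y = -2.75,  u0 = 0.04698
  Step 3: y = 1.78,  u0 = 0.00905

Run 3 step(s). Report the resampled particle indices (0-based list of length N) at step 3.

step 1: w=[0.0004, 0.0084, 0.0189, 0.1268, 0.1356, 0.1606, 0.2687, 0.2806, 0.0000, 0.0000, 0.0000]  mean=-1.5085  Neff=4.7255  idx=[2, 3, 4, 5, 5, 6, 6, 6, 7, 7, 7]
step 2: w=[0.2406, 0.1605, 0.1529, 0.1319, 0.1319, 0.0522, 0.0522, 0.0522, 0.0086, 0.0086, 0.0086]  mean=-2.0617  Neff=6.6592  idx=[0, 0, 0, 1, 2, 2, 3, 3, 4, 5, 7]
step 3: w=[0.0000, 0.0000, 0.0000, 0.0096, 0.0124, 0.0124, 0.0247, 0.0247, 0.0247, 0.4458, 0.4458]  mean=-1.4585  Neff=2.5024  idx=[3, 8, 9, 9, 9, 9, 10, 10, 10, 10, 10]

resampled_idx = [3, 8, 9, 9, 9, 9, 10, 10, 10, 10, 10]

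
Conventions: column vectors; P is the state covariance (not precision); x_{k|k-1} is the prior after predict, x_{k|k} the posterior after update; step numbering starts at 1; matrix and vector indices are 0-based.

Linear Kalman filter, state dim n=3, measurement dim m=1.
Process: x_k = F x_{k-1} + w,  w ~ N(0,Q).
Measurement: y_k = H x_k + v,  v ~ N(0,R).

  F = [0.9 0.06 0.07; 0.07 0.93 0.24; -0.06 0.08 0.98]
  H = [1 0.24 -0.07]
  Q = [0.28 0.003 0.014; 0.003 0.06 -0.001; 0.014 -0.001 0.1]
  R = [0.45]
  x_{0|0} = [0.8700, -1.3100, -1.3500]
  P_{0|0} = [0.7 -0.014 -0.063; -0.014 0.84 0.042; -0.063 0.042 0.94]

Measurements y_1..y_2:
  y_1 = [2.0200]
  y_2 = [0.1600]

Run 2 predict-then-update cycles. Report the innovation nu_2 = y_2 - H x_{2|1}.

step 1: x^-=[0.6099, -1.4814, -1.4800]  P^-=[0.8455 0.0874 -0.0088; 0.0874 0.8589 0.3160; -0.0088 0.3160 1.0248]  S=[1.3826]  K=[0.6272; 0.1963; -0.0034]  nu=[1.6620]  x^+=[1.6523, -1.1551, -1.4857]  P^+=[0.3017 -0.0828 -0.0059; -0.0828 0.8056 0.3169; -0.0059 0.3169 1.0248]
step 2: x^-=[1.3137, -1.3152, -1.6475]  P^-=[0.5253 0.0384 0.0815; 0.0384 0.9478 0.5975; 0.0815 0.5975 1.1416]  S=[1.0224]  K=[0.5172; 0.2191; 0.1418]  nu=[-0.9534]  x^+=[0.8206, -1.5241, -1.7827]  P^+=[0.2518 -0.0775 0.0065; -0.0775 0.8987 0.5657; 0.0065 0.5657 1.1211]

innov = [-0.9534]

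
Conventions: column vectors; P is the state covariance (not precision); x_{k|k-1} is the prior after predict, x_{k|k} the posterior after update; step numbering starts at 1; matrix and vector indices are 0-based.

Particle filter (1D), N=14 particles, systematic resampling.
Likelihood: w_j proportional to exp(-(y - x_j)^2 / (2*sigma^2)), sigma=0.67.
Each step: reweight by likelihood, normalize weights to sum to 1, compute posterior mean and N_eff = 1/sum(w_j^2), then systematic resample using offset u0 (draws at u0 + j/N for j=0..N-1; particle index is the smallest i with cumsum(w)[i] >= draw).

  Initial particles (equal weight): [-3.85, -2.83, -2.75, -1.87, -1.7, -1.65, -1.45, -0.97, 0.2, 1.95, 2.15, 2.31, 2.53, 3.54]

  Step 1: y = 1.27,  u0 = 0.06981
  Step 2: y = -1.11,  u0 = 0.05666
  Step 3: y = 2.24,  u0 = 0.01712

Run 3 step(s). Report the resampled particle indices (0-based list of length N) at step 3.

step 1: w=[0.0000, 0.0000, 0.0000, 0.0000, 0.0000, 0.0000, 0.0001, 0.0021, 0.1572, 0.3363, 0.2376, 0.1687, 0.0960, 0.0018]  mean=1.8347  Neff=4.3113  idx=[8, 8, 9, 9, 9, 9, 10, 10, 10, 10, 11, 11, 12, 13]
step 2: w=[0.4997, 0.4997, 0.0001, 0.0001, 0.0001, 0.0001, 0.0000, 0.0000, 0.0000, 0.0000, 0.0000, 0.0000, 0.0000, 0.0000]  mean=0.2009  Neff=2.0021  idx=[0, 0, 0, 0, 0, 0, 0, 1, 1, 1, 1, 1, 1, 1]
step 3: w=[0.0714, 0.0714, 0.0714, 0.0714, 0.0714, 0.0714, 0.0714, 0.0714, 0.0714, 0.0714, 0.0714, 0.0714, 0.0714, 0.0714]  mean=0.2000  Neff=14.0000  idx=[0, 1, 2, 3, 4, 5, 6, 7, 8, 9, 10, 11, 12, 13]

resampled_idx = [0, 1, 2, 3, 4, 5, 6, 7, 8, 9, 10, 11, 12, 13]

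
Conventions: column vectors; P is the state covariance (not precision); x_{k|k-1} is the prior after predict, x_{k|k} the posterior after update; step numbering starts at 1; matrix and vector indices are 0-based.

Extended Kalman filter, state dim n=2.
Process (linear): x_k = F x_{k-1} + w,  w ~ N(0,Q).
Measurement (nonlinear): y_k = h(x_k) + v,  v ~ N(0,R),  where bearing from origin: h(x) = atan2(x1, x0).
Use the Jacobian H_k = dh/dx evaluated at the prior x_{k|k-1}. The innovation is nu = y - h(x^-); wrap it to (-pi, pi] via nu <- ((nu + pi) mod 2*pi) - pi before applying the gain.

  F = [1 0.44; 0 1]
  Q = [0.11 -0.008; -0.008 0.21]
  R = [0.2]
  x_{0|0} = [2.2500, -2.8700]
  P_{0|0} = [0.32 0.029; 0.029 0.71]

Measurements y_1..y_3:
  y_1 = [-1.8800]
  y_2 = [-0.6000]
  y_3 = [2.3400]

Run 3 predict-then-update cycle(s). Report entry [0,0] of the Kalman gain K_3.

step 1: x^-=[0.9872, -2.8700]  P^-=[0.5930 0.3334; 0.3334 0.9200]  H_jac=[0.3116 0.1072]  S=[0.2904]  K=[0.7593; 0.6972]  nu=[-0.6405]  x^+=[0.5009, -3.3166]  P^+=[0.4256 0.1797; 0.1797 0.7788]
step 2: x^-=[-0.9584, -3.3166]  P^-=[0.8445 0.5144; 0.5144 0.9888]  H_jac=[0.2783 -0.0804]  S=[0.2488]  K=[0.7784; 0.2557]  nu=[1.2521]  x^+=[0.0162, -2.9964]  P^+=[0.6937 0.4648; 0.4648 0.9726]
step 3: x^-=[-1.3022, -2.9964]  P^-=[1.4011 0.8848; 0.8848 1.1826]  H_jac=[0.2807 -0.1220]  S=[0.2674]  K=[1.0672; 0.3893]  nu=[-1.9624]  x^+=[-3.3964, -3.7603]  P^+=[1.0965 0.7737; 0.7737 1.1420]

K[0,0] = 1.0672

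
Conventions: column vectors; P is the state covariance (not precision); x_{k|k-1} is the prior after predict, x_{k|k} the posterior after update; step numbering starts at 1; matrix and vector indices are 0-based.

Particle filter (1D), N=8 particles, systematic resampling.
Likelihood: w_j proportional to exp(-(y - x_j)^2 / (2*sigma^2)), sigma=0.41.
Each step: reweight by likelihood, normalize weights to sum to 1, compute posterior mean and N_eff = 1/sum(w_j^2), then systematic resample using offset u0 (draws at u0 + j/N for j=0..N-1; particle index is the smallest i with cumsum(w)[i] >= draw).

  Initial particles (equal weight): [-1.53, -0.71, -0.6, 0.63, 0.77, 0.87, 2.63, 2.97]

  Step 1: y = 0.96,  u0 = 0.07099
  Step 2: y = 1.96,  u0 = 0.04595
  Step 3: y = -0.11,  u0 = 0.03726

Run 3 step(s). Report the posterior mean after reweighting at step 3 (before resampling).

post_mean = 0.7719

step 1: w=[0.0000, 0.0001, 0.0003, 0.2783, 0.3456, 0.3756, 0.0001, 0.0000]  mean=0.7683  Neff=2.9587  idx=[3, 3, 4, 4, 4, 5, 5, 5]
step 2: w=[0.0364, 0.0364, 0.1040, 0.1040, 0.1040, 0.2050, 0.2050, 0.2050]  mean=0.8213  Neff=6.2033  idx=[1, 2, 4, 5, 5, 6, 7, 7]
step 3: w=[0.2871, 0.1462, 0.1462, 0.0841, 0.0841, 0.0841, 0.0841, 0.0841]  mean=0.7719  Neff=6.2290  idx=[0, 0, 1, 1, 2, 3, 5, 6]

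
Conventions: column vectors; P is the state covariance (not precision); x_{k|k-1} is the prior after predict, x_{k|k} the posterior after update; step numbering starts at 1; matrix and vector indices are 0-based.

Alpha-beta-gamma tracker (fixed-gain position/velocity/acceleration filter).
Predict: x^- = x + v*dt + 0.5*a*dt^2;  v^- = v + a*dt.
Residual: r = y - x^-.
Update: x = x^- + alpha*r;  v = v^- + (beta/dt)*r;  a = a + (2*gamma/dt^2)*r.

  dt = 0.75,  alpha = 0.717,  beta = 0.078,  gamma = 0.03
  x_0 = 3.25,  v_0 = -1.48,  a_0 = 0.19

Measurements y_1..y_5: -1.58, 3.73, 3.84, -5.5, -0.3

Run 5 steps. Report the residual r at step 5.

resid = 3.7668

step 1: x_pred=2.1934  r=-3.7734  x^+=-0.5121  v^+=-1.7299  a^+=-0.2125
step 2: x_pred=-1.8693  r=5.5993  x^+=2.1454  v^+=-1.3070  a^+=0.3848
step 3: x_pred=1.2734  r=2.5666  x^+=3.1136  v^+=-0.7515  a^+=0.6585
step 4: x_pred=2.7352  r=-8.2352  x^+=-3.1694  v^+=-1.1140  a^+=-0.2199
step 5: x_pred=-4.0668  r=3.7668  x^+=-1.3660  v^+=-0.8872  a^+=0.1819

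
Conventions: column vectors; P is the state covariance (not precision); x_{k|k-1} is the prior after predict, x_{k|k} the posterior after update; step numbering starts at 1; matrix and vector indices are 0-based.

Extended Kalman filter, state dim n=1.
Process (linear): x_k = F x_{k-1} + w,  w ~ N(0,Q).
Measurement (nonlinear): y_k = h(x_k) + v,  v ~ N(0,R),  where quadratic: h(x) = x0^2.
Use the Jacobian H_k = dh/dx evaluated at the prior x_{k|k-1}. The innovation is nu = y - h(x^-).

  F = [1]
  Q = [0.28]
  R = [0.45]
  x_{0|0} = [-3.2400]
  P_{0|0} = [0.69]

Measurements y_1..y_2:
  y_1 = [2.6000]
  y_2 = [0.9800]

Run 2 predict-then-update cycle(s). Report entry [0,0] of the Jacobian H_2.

step 1: x^-=[-3.2400]  P^-=[0.9700]  H_jac=[-6.4800]  S=[41.1807]  K=[-0.1526]  nu=[-7.8976]  x^+=[-2.0346]  P^+=[0.0106]
step 2: x^-=[-2.0346]  P^-=[0.2906]  H_jac=[-4.0691]  S=[5.2616]  K=[-0.2247]  nu=[-3.1594]  x^+=[-1.3245]  P^+=[0.0249]

H_jac[0,0] = -4.0691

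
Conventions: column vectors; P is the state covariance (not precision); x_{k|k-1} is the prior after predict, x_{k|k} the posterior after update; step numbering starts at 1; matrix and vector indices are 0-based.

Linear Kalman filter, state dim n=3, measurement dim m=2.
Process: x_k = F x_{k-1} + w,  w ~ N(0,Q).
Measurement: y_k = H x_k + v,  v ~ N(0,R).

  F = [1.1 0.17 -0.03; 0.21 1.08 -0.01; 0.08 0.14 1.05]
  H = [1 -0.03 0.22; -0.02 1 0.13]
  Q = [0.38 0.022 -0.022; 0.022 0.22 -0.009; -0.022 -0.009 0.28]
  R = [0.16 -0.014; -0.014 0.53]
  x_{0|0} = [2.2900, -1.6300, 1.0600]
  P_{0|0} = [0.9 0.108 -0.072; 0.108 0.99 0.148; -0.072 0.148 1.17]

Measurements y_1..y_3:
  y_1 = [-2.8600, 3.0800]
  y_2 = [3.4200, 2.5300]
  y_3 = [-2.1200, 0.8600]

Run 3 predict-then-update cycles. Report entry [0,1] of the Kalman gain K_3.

K[0,1] = 0.0442

step 1: x^-=[2.2101, -1.2901, 1.0680]  P^-=[1.5423 0.5404 0.0048; 0.5404 1.4606 0.3078; 0.0048 0.3078 1.6289]  S=[1.7481 0.5657; 0.5657 2.0772]  K=[0.8709 0.0084; 0.0994 0.6902; 0.1333 0.2138]  nu=[-5.3438, 4.2755]  x^+=[-2.4078, 1.1293, 1.2698]  P^+=[0.2080 0.0364 -0.3078; 0.0364 0.3763 -0.0859; -0.3078 -0.0859 1.4707]
step 2: x^-=[-2.4947, 0.7013, 1.2988]  P^-=[0.6787 0.1924 -0.4047; 0.1924 0.6879 -0.1247; -0.4047 -0.1247 1.8340]  S=[0.7402 0.1190; 0.1190 1.2111]  K=[0.7846 0.0271; 0.1081 0.5408; -0.0130 0.1018]  nu=[5.6500, 1.6099]  x^+=[1.9818, 2.1826, 1.3895]  P^+=[0.2172 0.0610 -0.4100; 0.0610 0.3111 -0.1909; -0.4100 -0.1909 1.8216]
step 3: x^-=[2.5093, 2.7595, 1.9231]  P^-=[0.7053 0.2181 -0.5484; 0.2181 0.6262 -0.2766; -0.5484 -0.2766 2.1722]  S=[0.7202 0.1048; 0.1048 1.1154]  K=[0.7962 0.0442; 0.1174 0.5142; -0.0899 0.0235]  nu=[-4.9696, -2.0993]  x^+=[-1.5402, 1.0963, 2.3205]  P^+=[0.2391 0.0820 -0.4996; 0.0820 0.3087 -0.2779; -0.4996 -0.2779 2.1662]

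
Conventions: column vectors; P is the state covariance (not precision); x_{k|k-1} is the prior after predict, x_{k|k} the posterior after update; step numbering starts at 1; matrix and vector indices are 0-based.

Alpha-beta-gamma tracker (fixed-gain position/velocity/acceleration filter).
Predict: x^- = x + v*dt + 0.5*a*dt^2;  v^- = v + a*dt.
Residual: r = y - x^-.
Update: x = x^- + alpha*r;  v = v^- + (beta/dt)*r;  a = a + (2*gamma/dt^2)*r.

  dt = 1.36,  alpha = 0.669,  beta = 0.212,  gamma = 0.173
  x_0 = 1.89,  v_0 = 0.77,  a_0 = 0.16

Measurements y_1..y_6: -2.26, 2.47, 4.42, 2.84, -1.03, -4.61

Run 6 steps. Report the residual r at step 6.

step 1: x_pred=3.0852  r=-5.3452  x^+=-0.4907  v^+=0.1544  a^+=-0.8399
step 2: x_pred=-1.0575  r=3.5275  x^+=1.3024  v^+=-0.4380  a^+=-0.1800
step 3: x_pred=0.5402  r=3.8798  x^+=3.1358  v^+=-0.0780  a^+=0.5458
step 4: x_pred=3.5344  r=-0.6944  x^+=3.0698  v^+=0.5560  a^+=0.4159
step 5: x_pred=4.2105  r=-5.2405  x^+=0.7046  v^+=0.3046  a^+=-0.5645
step 6: x_pred=0.5969  r=-5.2069  x^+=-2.8865  v^+=-1.2747  a^+=-1.5385

resid = -5.2069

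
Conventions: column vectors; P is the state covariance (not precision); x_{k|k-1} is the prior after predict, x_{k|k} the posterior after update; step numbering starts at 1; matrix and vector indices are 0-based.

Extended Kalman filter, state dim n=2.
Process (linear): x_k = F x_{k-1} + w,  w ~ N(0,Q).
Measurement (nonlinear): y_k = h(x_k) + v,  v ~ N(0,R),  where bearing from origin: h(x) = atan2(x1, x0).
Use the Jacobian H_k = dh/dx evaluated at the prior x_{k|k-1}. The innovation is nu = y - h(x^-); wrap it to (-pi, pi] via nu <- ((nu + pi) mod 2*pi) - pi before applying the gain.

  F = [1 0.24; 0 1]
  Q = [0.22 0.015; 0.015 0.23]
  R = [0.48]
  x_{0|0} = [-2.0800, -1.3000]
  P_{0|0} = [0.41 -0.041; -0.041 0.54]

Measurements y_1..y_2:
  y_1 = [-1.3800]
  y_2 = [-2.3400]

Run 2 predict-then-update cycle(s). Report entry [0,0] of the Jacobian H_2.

H_jac[0,0] = 0.1757

step 1: x^-=[-2.3920, -1.3000]  P^-=[0.6414 0.1036; 0.1036 0.7700]  H_jac=[0.1754 -0.3227]  S=[0.5682]  K=[0.1392; -0.4054]  nu=[1.2638]  x^+=[-2.2161, -1.8123]  P^+=[0.6304 0.1357; 0.1357 0.6766]
step 2: x^-=[-2.6511, -1.8123]  P^-=[0.9545 0.3130; 0.3130 0.9066]  H_jac=[0.1757 -0.2571]  S=[0.5411]  K=[0.1613; -0.3291]  nu=[0.2020]  x^+=[-2.6185, -1.8788]  P^+=[0.9404 0.3418; 0.3418 0.8480]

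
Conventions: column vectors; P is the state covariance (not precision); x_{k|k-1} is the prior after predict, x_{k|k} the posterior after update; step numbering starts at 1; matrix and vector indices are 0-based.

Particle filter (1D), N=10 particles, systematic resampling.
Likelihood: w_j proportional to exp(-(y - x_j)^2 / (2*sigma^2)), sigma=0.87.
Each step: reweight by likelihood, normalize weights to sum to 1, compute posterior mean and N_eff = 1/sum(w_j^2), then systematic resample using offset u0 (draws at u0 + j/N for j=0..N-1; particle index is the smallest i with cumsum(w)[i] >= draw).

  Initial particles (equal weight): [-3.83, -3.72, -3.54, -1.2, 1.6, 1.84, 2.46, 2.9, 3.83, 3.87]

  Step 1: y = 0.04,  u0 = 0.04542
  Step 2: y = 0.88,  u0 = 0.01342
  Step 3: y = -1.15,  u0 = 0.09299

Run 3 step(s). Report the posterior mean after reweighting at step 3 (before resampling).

post_mean = -1.0677

step 1: w=[0.0001, 0.0001, 0.0003, 0.5129, 0.2838, 0.1666, 0.0296, 0.0064, 0.0001, 0.0001]  mean=0.2353  Neff=2.6858  idx=[3, 3, 3, 3, 3, 4, 4, 4, 5, 5]
step 2: w=[0.0164, 0.0164, 0.0164, 0.0164, 0.0164, 0.2026, 0.2026, 0.2026, 0.1552, 0.1552]  mean=1.4453  Neff=5.7928  idx=[0, 5, 5, 6, 6, 7, 7, 8, 8, 9]
step 3: w=[0.9534, 0.0065, 0.0065, 0.0065, 0.0065, 0.0065, 0.0065, 0.0026, 0.0026, 0.0026]  mean=-1.0677  Neff=1.0998  idx=[0, 0, 0, 0, 0, 0, 0, 0, 0, 7]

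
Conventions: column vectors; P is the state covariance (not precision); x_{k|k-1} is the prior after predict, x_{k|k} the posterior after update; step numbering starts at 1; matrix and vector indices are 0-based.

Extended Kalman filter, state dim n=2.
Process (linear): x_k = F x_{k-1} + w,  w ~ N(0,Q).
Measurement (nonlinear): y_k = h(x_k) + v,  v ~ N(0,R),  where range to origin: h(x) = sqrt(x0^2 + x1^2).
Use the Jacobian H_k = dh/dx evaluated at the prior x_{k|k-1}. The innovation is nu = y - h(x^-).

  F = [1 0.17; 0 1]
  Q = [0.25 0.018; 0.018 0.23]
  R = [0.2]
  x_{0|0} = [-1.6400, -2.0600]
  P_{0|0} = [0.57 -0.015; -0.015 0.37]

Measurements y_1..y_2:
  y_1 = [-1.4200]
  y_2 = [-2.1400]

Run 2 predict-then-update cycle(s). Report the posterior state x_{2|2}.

x_post = [-1.4397, 0.5017]

step 1: x^-=[-1.9902, -2.0600]  P^-=[0.8256 0.0659; 0.0659 0.6000]  H_jac=[-0.6948 -0.7192]  S=[0.9748]  K=[-0.6371; -0.4897]  nu=[-4.2843]  x^+=[0.7394, 0.0378]  P^+=[0.4299 -0.2382; -0.2382 0.3663]
step 2: x^-=[0.7458, 0.0378]  P^-=[0.6095 -0.1579; -0.1579 0.5963]  H_jac=[0.9987 0.0507]  S=[0.7935]  K=[0.7571; -0.1607]  nu=[-2.8868]  x^+=[-1.4397, 0.5017]  P^+=[0.1547 -0.0614; -0.0614 0.5758]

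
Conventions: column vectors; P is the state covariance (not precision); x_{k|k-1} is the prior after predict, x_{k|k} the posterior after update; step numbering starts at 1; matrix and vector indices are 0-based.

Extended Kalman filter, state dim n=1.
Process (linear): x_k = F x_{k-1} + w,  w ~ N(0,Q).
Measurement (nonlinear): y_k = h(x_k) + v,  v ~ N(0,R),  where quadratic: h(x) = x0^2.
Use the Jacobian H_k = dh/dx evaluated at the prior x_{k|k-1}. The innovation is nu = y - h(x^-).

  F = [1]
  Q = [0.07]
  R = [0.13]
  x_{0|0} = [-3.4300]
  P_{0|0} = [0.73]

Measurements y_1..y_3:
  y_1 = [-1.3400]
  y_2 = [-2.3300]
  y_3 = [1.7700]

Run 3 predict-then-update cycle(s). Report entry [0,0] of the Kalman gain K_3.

step 1: x^-=[-3.4300]  P^-=[0.8000]  H_jac=[-6.8600]  S=[37.7777]  K=[-0.1453]  nu=[-13.1049]  x^+=[-1.5262]  P^+=[0.0028]
step 2: x^-=[-1.5262]  P^-=[0.0728]  H_jac=[-3.0525]  S=[0.8079]  K=[-0.2749]  nu=[-4.6594]  x^+=[-0.2454]  P^+=[0.0117]
step 3: x^-=[-0.2454]  P^-=[0.0817]  H_jac=[-0.4909]  S=[0.1497]  K=[-0.2679]  nu=[1.7098]  x^+=[-0.7035]  P^+=[0.0710]

K[0,0] = -0.2679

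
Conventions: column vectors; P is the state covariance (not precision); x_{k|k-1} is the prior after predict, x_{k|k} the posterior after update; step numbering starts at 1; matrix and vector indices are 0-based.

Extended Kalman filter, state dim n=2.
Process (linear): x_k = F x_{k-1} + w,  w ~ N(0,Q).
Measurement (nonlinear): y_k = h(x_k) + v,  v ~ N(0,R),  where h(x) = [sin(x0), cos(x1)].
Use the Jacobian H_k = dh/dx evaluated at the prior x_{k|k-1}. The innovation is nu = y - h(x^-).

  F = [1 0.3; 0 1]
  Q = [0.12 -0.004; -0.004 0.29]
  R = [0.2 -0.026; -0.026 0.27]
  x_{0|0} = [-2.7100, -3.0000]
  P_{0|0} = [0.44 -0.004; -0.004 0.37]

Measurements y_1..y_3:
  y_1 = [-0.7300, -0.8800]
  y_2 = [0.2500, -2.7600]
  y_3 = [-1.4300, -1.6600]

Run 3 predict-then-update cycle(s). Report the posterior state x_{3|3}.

step 1: x^-=[-3.6100, -3.0000]  P^-=[0.5909 0.1030; 0.1030 0.6600]  H_jac=[-0.8923 0.0000; 0.0000 0.1411]  S=[0.6705 -0.0390; -0.0390 0.2831]  K=[-0.7897 -0.0574; -0.1189 0.3126]  nu=[-1.1815, 0.1100]  x^+=[-2.6833, -2.8251]  P^+=[0.1753 0.0358; 0.0358 0.6200]
step 2: x^-=[-3.5308, -2.8251]  P^-=[0.3726 0.2177; 0.2177 0.9100]  H_jac=[-0.9252 0.0000; 0.0000 0.3112]  S=[0.5189 -0.0887; -0.0887 0.3581]  K=[-0.6599 0.0258; -0.2643 0.7253]  nu=[-0.1295, -1.8097]  x^+=[-3.4920, -4.1034]  P^+=[0.1434 0.0775; 0.0775 0.6513]
step 3: x^-=[-4.7231, -4.1034]  P^-=[0.3685 0.2689; 0.2689 0.9413]  H_jac=[0.0107 0.0000; 0.0000 -0.8203]  S=[0.2000 -0.0284; -0.0284 0.9033]  K=[-0.0150 -0.2446; -0.1073 -0.8581]  nu=[-2.4299, -1.0880]  x^+=[-4.4205, -2.9091]  P^+=[0.3146 0.0801; 0.0801 0.2791]

x_post = [-4.4205, -2.9091]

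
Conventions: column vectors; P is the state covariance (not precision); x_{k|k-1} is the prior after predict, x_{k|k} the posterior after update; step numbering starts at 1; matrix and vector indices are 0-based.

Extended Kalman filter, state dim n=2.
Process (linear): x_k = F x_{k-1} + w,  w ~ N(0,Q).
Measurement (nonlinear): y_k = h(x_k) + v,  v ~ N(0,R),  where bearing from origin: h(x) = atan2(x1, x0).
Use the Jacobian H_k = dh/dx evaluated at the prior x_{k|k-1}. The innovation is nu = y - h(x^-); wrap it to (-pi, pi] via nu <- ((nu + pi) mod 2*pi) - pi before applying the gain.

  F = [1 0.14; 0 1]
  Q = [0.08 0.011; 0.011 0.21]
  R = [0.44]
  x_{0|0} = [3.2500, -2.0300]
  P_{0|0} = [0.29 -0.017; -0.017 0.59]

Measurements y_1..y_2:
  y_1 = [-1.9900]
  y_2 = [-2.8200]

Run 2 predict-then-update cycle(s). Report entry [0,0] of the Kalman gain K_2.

K[0,0] = 0.2541

step 1: x^-=[2.9658, -2.0300]  P^-=[0.3768 0.0766; 0.0766 0.8000]  H_jac=[0.1572 0.2296]  S=[0.4970]  K=[0.1545; 0.3938]  nu=[-1.3898]  x^+=[2.7510, -2.5773]  P^+=[0.3649 0.0464; 0.0464 0.7229]
step 2: x^-=[2.3902, -2.5773]  P^-=[0.4721 0.1586; 0.1586 0.9329]  H_jac=[0.2086 0.1935]  S=[0.5083]  K=[0.2541; 0.4202]  nu=[-1.9970]  x^+=[1.8828, -3.4164]  P^+=[0.4393 0.1043; 0.1043 0.8432]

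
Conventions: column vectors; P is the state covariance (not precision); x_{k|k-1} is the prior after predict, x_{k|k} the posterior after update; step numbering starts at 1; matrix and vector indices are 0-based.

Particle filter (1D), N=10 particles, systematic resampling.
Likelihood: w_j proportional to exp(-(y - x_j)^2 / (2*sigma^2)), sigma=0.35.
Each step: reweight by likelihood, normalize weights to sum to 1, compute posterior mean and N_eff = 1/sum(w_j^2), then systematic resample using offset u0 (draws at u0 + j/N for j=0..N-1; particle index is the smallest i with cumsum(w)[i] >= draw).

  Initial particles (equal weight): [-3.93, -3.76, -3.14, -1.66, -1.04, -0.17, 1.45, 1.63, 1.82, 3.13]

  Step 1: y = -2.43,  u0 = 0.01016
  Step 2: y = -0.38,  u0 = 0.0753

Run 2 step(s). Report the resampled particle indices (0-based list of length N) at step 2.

step 1: w=[0.0005, 0.0034, 0.5864, 0.4081, 0.0017, 0.0000, 0.0000, 0.0000, 0.0000, 0.0000]  mean=-2.5349  Neff=1.9594  idx=[2, 2, 2, 2, 2, 2, 3, 3, 3, 3]
step 2: w=[0.0000, 0.0000, 0.0000, 0.0000, 0.0000, 0.0000, 0.2500, 0.2500, 0.2500, 0.2500]  mean=-1.6600  Neff=4.0000  idx=[6, 6, 7, 7, 7, 8, 8, 9, 9, 9]

resampled_idx = [6, 6, 7, 7, 7, 8, 8, 9, 9, 9]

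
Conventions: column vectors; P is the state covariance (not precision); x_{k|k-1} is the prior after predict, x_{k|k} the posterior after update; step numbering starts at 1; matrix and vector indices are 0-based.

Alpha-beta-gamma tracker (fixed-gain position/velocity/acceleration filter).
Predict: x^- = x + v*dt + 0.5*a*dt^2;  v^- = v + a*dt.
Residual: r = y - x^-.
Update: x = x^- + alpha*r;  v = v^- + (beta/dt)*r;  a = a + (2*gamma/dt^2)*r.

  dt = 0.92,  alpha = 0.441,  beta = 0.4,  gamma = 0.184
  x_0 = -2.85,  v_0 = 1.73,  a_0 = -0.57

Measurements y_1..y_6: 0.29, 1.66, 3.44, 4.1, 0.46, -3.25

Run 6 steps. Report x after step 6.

step 1: x_pred=-1.4996  r=1.7896  x^+=-0.7104  v^+=1.9837  a^+=0.2081
step 2: x_pred=1.2027  r=0.4573  x^+=1.4044  v^+=2.3740  a^+=0.4069
step 3: x_pred=3.7606  r=-0.3206  x^+=3.6192  v^+=2.6090  a^+=0.2675
step 4: x_pred=6.1327  r=-2.0327  x^+=5.2363  v^+=1.9713  a^+=-0.6163
step 5: x_pred=6.7891  r=-6.3291  x^+=3.9980  v^+=-1.3474  a^+=-3.3680
step 6: x_pred=1.3330  r=-4.5830  x^+=-0.6881  v^+=-6.4386  a^+=-5.3606

x_post = -0.6881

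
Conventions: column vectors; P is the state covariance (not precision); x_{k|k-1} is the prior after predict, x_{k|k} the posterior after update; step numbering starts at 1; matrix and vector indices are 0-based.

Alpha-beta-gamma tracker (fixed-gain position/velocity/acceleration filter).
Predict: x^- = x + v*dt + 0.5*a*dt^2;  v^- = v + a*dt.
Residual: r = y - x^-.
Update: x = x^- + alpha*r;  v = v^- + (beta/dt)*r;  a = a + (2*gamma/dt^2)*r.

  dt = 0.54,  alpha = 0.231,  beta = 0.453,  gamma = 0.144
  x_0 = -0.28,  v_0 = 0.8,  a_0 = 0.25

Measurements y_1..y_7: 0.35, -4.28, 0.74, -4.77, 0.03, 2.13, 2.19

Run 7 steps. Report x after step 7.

step 1: x_pred=0.1885  r=0.1615  x^+=0.2258  v^+=1.0705  a^+=0.4096
step 2: x_pred=0.8636  r=-5.1436  x^+=-0.3246  v^+=-3.0232  a^+=-4.6705
step 3: x_pred=-2.6381  r=3.3781  x^+=-1.8577  v^+=-2.7114  a^+=-1.3341
step 4: x_pred=-3.5164  r=-1.2536  x^+=-3.8060  v^+=-4.4835  a^+=-2.5722
step 5: x_pred=-6.6021  r=6.6321  x^+=-5.0701  v^+=-0.3089  a^+=3.9780
step 6: x_pred=-4.6569  r=6.7869  x^+=-3.0891  v^+=7.5327  a^+=10.6811
step 7: x_pred=2.5359  r=-0.3459  x^+=2.4560  v^+=13.0104  a^+=10.3395

x_post = 2.4560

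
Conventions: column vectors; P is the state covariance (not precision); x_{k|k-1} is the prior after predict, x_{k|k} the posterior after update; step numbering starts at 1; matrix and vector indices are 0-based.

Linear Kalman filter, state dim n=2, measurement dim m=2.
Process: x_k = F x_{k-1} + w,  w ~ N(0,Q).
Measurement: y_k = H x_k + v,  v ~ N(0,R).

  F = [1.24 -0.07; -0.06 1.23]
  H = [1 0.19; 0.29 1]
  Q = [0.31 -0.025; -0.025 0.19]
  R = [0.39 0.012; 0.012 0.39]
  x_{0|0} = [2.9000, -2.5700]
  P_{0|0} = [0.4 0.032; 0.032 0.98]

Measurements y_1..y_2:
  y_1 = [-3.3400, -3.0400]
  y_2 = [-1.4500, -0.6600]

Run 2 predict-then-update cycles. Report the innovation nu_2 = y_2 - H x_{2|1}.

step 1: x^-=[3.7759, -3.3351]  P^-=[0.9243 -0.0902; -0.0902 1.6694]  S=[1.3403 0.5021; 0.5021 2.0848]  K=[0.7088 -0.0854; -0.1384 0.8215]  nu=[-6.4822, -0.7999]  x^+=[-0.7506, -3.0952]  P^+=[0.2965 -0.1108; -0.1108 0.3509]
step 2: x^-=[-0.7140, -3.7621]  P^-=[0.7868 -0.2467; -0.2467 0.7382]  S=[1.1097 0.1202; 0.1202 1.0513]  K=[0.6771 -0.0950; -0.1666 0.6532]  nu=[-0.0212, 3.3092]  x^+=[-1.0427, -1.5971]  P^+=[0.2841 -0.1113; -0.1113 0.2850]

innov = [-0.0212, 3.3092]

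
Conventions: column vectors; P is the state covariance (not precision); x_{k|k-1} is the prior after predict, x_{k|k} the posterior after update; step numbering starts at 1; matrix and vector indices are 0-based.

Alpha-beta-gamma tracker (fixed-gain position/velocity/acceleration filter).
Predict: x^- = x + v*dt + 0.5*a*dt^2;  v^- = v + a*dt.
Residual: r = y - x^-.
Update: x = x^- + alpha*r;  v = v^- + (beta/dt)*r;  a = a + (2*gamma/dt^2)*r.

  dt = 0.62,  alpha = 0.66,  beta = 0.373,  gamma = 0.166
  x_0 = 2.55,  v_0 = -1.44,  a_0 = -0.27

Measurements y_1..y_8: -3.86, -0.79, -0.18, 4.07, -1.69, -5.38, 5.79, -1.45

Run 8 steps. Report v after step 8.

v_post = -1.1997

step 1: x_pred=1.6053  r=-5.4653  x^+=-2.0018  v^+=-4.8954  a^+=-4.9903
step 2: x_pred=-5.9961  r=5.2061  x^+=-2.5601  v^+=-4.8573  a^+=-0.4939
step 3: x_pred=-5.6665  r=5.4865  x^+=-2.0454  v^+=-1.8628  a^+=4.2447
step 4: x_pred=-2.3845  r=6.4545  x^+=1.8755  v^+=4.6521  a^+=9.8194
step 5: x_pred=6.6470  r=-8.3370  x^+=1.1446  v^+=5.7244  a^+=2.6188
step 6: x_pred=5.1971  r=-10.5771  x^+=-1.7838  v^+=0.9848  a^+=-6.5164
step 7: x_pred=-2.4257  r=8.2157  x^+=2.9967  v^+=1.8873  a^+=0.5793
step 8: x_pred=4.2781  r=-5.7281  x^+=0.4976  v^+=-1.1997  a^+=-4.3680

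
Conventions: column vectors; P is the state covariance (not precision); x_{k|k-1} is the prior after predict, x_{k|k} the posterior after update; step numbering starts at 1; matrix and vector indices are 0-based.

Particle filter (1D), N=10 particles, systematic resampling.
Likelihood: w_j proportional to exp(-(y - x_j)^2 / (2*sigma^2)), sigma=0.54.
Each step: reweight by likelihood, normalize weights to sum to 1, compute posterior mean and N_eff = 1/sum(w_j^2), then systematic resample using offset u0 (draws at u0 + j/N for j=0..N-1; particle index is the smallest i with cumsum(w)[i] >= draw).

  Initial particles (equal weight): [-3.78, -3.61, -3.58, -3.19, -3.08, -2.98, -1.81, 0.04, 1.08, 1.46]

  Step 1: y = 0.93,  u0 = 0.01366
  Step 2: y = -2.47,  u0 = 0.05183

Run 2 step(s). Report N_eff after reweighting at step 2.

N_eff = 2.0002

step 1: w=[0.0000, 0.0000, 0.0000, 0.0000, 0.0000, 0.0000, 0.0000, 0.1400, 0.5238, 0.3363]  mean=1.0622  Neff=2.4571  idx=[7, 7, 8, 8, 8, 8, 8, 9, 9, 9]
step 2: w=[0.5000, 0.5000, 0.0000, 0.0000, 0.0000, 0.0000, 0.0000, 0.0000, 0.0000, 0.0000]  mean=0.0401  Neff=2.0002  idx=[0, 0, 0, 0, 0, 1, 1, 1, 1, 1]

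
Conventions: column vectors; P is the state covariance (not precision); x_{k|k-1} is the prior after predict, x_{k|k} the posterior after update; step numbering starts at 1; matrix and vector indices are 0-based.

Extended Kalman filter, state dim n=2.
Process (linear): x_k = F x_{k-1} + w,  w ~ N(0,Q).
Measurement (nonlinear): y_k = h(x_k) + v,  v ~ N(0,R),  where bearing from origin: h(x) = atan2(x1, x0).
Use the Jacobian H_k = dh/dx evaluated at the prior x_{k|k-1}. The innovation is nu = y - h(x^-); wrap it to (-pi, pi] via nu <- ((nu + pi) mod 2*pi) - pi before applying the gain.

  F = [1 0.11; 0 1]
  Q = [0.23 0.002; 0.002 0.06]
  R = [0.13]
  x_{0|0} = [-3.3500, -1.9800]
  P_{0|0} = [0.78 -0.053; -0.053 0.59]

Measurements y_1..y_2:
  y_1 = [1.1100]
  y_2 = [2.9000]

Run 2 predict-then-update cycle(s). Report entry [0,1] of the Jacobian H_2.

step 1: x^-=[-3.5678, -1.9800]  P^-=[1.0055 0.0139; 0.0139 0.6500]  H_jac=[0.1189 -0.2143]  S=[0.1734]  K=[0.6726; -0.7939]  nu=[-2.5382]  x^+=[-5.2749, 0.0352]  P^+=[0.9271 0.1065; 0.1065 0.5407]
step 2: x^-=[-5.2711, 0.0352]  P^-=[1.1870 0.1679; 0.1679 0.6007]  H_jac=[-0.0013 -0.1897]  S=[0.1517]  K=[-0.2199; -0.7526]  nu=[-0.2349]  x^+=[-5.2194, 0.2120]  P^+=[1.1797 0.1428; 0.1428 0.5148]

H_jac[0,1] = -0.1897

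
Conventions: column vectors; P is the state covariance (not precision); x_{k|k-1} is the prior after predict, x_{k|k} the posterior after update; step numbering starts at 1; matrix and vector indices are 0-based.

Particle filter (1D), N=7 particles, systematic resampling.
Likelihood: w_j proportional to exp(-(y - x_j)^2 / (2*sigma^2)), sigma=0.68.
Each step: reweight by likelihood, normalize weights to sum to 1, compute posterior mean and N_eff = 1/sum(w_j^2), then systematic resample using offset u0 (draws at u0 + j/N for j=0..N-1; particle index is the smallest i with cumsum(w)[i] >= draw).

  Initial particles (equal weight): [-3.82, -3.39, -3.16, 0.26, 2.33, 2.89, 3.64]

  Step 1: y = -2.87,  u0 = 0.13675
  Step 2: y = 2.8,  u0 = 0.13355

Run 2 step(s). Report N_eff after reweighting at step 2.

step 1: w=[0.1851, 0.3666, 0.4484, 0.0000, 0.0000, 0.0000, 0.0000]  mean=-3.3664  Neff=2.7053  idx=[0, 1, 1, 2, 2, 2, 2]
step 2: w=[0.0000, 0.0119, 0.0119, 0.2440, 0.2440, 0.2440, 0.2440]  mean=-3.1655  Neff=4.1925  idx=[3, 4, 4, 5, 5, 6, 6]

N_eff = 4.1925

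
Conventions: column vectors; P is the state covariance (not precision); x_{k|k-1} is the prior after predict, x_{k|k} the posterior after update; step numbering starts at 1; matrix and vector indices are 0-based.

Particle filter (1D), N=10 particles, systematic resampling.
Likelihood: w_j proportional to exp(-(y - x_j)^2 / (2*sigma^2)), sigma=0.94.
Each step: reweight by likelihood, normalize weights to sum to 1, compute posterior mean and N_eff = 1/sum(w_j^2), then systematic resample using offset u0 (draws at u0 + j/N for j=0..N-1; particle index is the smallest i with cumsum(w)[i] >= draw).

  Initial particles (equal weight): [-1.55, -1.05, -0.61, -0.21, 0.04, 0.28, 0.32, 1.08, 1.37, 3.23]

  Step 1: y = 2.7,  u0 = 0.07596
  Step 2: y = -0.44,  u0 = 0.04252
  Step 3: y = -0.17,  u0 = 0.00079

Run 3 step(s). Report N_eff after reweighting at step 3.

step 1: w=[0.0000, 0.0002, 0.0013, 0.0053, 0.0117, 0.0234, 0.0261, 0.1458, 0.2367, 0.5493]  mean=2.2692  Neff=2.6287  idx=[7, 7, 8, 8, 9, 9, 9, 9, 9, 9]
step 2: w=[0.3156, 0.3156, 0.1827, 0.1827, 0.0006, 0.0006, 0.0006, 0.0006, 0.0006, 0.0006]  mean=1.1933  Neff=3.7602  idx=[0, 0, 0, 1, 1, 1, 2, 2, 3, 3]
step 3: w=[0.1172, 0.1172, 0.1172, 0.1172, 0.1172, 0.1172, 0.0742, 0.0742, 0.0742, 0.0742]  mean=1.1660  Neff=9.5739  idx=[0, 0, 1, 2, 3, 4, 5, 5, 7, 8]

N_eff = 9.5739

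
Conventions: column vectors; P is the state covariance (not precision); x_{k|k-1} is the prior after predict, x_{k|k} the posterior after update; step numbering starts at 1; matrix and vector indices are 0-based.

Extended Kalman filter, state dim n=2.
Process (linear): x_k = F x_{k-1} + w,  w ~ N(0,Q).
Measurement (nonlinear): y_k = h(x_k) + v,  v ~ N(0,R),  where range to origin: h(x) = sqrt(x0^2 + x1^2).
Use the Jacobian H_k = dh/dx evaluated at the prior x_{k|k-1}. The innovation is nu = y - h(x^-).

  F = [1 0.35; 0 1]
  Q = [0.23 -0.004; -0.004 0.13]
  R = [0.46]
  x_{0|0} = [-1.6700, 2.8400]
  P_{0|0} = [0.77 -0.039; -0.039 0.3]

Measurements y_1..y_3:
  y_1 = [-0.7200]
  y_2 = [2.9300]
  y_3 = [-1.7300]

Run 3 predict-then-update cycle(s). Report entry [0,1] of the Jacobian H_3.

H_jac[0,1] = 0.6575

step 1: x^-=[-0.6760, 2.8400]  P^-=[1.0094 0.0620; 0.0620 0.4300]  H_jac=[-0.2316 0.9728]  S=[0.8931]  K=[-0.1942; 0.4523]  nu=[-3.6393]  x^+=[0.0307, 1.1940]  P^+=[0.9758 0.1404; 0.1404 0.2473]
step 2: x^-=[0.4486, 1.1940]  P^-=[1.3344 0.2230; 0.2230 0.3773]  H_jac=[0.3517 0.9361]  S=[1.1025]  K=[0.6150; 0.3915]  nu=[1.6545]  x^+=[1.4661, 1.8417]  P^+=[0.9174 -0.0425; -0.0425 0.2083]
step 3: x^-=[2.1107, 1.8417]  P^-=[1.1432 0.0265; 0.0265 0.3383]  H_jac=[0.7535 0.6575]  S=[1.2815]  K=[0.6857; 0.1891]  nu=[-4.5313]  x^+=[-0.9965, 0.9847]  P^+=[0.5406 -0.1397; -0.1397 0.2925]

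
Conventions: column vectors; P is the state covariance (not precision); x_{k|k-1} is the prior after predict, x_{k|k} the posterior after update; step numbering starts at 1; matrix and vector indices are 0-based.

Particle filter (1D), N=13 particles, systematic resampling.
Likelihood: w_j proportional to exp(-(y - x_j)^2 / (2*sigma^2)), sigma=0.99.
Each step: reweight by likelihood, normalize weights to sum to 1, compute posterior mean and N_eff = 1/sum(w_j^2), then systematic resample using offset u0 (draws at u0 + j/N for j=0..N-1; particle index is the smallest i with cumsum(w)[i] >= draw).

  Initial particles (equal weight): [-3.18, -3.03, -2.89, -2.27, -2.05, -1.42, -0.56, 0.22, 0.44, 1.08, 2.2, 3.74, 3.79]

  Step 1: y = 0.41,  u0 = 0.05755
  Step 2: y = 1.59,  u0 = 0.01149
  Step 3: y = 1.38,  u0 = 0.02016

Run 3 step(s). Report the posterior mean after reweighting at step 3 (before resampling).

post_mean = 0.9185

step 1: w=[0.0004, 0.0006, 0.0010, 0.0066, 0.0118, 0.0470, 0.1604, 0.2545, 0.2592, 0.2062, 0.0506, 0.0009, 0.0008]  mean=0.3085  Neff=4.8742  idx=[5, 6, 6, 7, 7, 7, 8, 8, 8, 9, 9, 9, 10]
step 2: w=[0.0016, 0.0149, 0.0149, 0.0606, 0.0606, 0.0606, 0.0804, 0.0804, 0.0804, 0.1383, 0.1383, 0.1383, 0.1306]  mean=0.8626  Neff=9.4966  idx=[1, 3, 5, 6, 7, 8, 9, 9, 10, 10, 11, 11, 12]
step 3: w=[0.0154, 0.0530, 0.0530, 0.0670, 0.0670, 0.0670, 0.1005, 0.1005, 0.1005, 0.1005, 0.1005, 0.1005, 0.0747]  mean=0.9185  Neff=11.6981  idx=[1, 2, 3, 4, 6, 6, 7, 8, 9, 9, 10, 11, 12]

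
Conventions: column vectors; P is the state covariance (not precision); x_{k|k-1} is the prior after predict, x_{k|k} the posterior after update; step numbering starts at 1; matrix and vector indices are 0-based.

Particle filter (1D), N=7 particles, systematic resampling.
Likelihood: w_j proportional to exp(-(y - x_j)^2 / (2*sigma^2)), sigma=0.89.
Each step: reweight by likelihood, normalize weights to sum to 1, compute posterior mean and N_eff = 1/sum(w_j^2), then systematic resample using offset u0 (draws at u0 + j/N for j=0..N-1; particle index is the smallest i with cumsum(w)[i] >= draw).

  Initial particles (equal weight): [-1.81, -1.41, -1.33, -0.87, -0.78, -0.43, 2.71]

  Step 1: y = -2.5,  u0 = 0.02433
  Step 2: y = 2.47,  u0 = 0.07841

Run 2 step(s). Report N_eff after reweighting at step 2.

N_eff = 1.8047

step 1: w=[0.3625, 0.2313, 0.2063, 0.0915, 0.0756, 0.0327, 0.0000]  mean=-1.4093  Neff=4.1215  idx=[0, 0, 0, 1, 2, 2, 3]
step 2: w=[0.0079, 0.0079, 0.0079, 0.0623, 0.0918, 0.0918, 0.7302]  mean=-1.0105  Neff=1.8047  idx=[3, 5, 6, 6, 6, 6, 6]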